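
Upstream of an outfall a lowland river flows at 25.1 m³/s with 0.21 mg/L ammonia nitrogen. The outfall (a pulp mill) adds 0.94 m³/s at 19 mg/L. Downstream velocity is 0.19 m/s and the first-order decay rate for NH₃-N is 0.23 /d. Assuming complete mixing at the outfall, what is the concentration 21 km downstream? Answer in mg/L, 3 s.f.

After complete mixing, C₀ = (0.94·19 + 25.1·0.21) / 26.04 = 0.8883 mg/L.
Travel time t = 2.1e+04 m / 0.19 m/s = 1.105e+05 s = 1.279 d.
C = 0.8883·exp(−0.23·1.279) = 0.8883·0.7451 = 0.6619 mg/L.

0.662 mg/L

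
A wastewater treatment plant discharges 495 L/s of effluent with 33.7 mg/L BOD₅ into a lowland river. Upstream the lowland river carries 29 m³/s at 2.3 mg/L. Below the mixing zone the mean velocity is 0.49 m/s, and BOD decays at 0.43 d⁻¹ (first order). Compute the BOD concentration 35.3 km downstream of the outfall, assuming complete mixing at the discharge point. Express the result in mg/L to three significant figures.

495 L/s = 0.495 m³/s.
After complete mixing, C₀ = (0.495·33.7 + 29·2.3) / 29.5 = 2.827 mg/L.
Travel time t = 3.53e+04 m / 0.49 m/s = 7.204e+04 s = 0.8338 d.
C = 2.827·exp(−0.43·0.8338) = 2.827·0.6987 = 1.975 mg/L.

1.98 mg/L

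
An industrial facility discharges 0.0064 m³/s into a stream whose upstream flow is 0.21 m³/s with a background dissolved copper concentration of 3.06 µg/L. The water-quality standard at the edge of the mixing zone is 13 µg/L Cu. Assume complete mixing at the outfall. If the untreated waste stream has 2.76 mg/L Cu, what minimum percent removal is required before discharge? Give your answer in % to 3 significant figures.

87.7 %

3.06 µg/L = 0.00306 mg/L.
13 µg/L = 0.013 mg/L.
Mass balance: 0.013·0.2164 = 0.0064·Cₑ + 0.21·0.00306.
Cₑ = (0.002813 − 0.0006426) / 0.0064 = 0.3392 mg/L.
Required removal = 1 − 0.3392/2.76 = 87.71 %.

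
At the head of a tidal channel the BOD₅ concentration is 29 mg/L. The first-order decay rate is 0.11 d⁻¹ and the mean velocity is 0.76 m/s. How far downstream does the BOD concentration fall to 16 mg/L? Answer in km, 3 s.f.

From C = C₀·e^(−kt), t = ln(C₀/C)/k = ln(29/16)/0.11 = 0.5947/0.11 = 5.406 d.
Distance = v·t = 0.76 m/s × 4.671e+05 s = 3.55e+05 m = 355 km.

355 km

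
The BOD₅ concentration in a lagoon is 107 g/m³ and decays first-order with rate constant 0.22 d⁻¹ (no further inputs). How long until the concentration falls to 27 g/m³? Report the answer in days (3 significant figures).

t = ln(C₀/C)/k = ln(107/27)/0.22 = 1.377/0.22 = 6.259 d.

6.26 d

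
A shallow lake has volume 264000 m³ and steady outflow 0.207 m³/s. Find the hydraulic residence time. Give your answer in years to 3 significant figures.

Q = 0.207 m³/s × 3.156e+07 s/yr = 6.532e+06 m³/yr.
Hydraulic residence time τ = V/Q = 264000/6.532e+06 = 0.04041 yr.

0.0404 yr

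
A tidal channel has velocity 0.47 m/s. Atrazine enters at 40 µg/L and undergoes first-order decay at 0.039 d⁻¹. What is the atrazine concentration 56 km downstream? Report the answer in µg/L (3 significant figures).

37.9 µg/L

Travel time t = 56 km / 0.47 m/s = 5.6e+04/0.47 = 1.191e+05 s = 1.379 d.
First-order decay: C = 40·exp(−0.039·1.379) = 40·0.9476 = 37.91 µg/L.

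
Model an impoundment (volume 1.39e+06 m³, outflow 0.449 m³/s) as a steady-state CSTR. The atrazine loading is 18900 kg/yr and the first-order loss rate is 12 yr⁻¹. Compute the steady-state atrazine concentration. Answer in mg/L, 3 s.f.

Outflow Q = 0.449 m³/s × 3.156e+07 s/yr = 1.417e+07 m³/yr.
Steady-state CSTR mass balance: W = Q·C + k·V·C, so C = W/(Q + kV).
Q + kV = 1.417e+07 + 12·1.39e+06 = 3.085e+07 m³/yr.
C = 18900/3.085e+07 = 0.0006127 kg/m³ = 0.6127 mg/L.

0.613 mg/L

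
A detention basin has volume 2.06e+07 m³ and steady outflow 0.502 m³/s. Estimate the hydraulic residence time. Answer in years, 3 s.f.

1.30 yr

Q = 0.502 m³/s × 3.156e+07 s/yr = 1.584e+07 m³/yr.
Hydraulic residence time τ = V/Q = 2.06e+07/1.584e+07 = 1.3 yr.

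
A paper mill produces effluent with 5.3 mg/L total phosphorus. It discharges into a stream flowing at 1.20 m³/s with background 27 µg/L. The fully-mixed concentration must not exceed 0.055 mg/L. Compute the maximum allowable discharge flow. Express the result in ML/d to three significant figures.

27 µg/L = 0.027 mg/L.
Mass balance at complete mixing: C_std·(Q_w + Q_r) = Q_w·C_e + Q_r·C_b.
Rearranging, Q_w = Q_r·(C_std − C_b)/(C_e − C_std) = 1.20·(0.055 − 0.027) / (5.3 − 0.055) = 0.006406 m³/s.
= 0.5535 ML/d.

0.553 ML/d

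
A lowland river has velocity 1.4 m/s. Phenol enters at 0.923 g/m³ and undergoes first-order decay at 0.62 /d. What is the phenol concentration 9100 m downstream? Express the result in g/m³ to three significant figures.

Travel time t = 9100 m / 1.4 m/s = 9100/1.4 = 6500 s = 0.07523 d.
First-order decay: C = 0.923·exp(−0.62·0.07523) = 0.923·0.9544 = 0.8809 g/m³.

0.881 g/m³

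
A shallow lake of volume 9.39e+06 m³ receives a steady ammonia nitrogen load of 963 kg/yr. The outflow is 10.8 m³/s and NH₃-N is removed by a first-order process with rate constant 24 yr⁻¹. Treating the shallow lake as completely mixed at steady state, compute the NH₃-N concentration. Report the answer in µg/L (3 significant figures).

1.70 µg/L

Outflow Q = 10.8 m³/s × 3.156e+07 s/yr = 3.408e+08 m³/yr.
Steady-state CSTR mass balance: W = Q·C + k·V·C, so C = W/(Q + kV).
Q + kV = 3.408e+08 + 24·9.39e+06 = 5.662e+08 m³/yr.
C = 963/5.662e+08 = 1.701e-06 kg/m³ = 0.001701 mg/L = 1.701 µg/L.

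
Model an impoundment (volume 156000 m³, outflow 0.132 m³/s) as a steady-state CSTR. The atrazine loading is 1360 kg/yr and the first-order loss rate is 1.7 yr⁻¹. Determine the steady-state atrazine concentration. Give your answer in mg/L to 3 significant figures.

Outflow Q = 0.132 m³/s × 3.156e+07 s/yr = 4.166e+06 m³/yr.
Steady-state CSTR mass balance: W = Q·C + k·V·C, so C = W/(Q + kV).
Q + kV = 4.166e+06 + 1.7·156000 = 4.431e+06 m³/yr.
C = 1360/4.431e+06 = 0.0003069 kg/m³ = 0.3069 mg/L.

0.307 mg/L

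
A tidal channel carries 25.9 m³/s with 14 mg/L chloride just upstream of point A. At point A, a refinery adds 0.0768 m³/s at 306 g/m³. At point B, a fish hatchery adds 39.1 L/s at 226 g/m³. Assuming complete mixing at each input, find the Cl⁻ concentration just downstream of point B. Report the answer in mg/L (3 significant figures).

15.2 mg/L

After input A: C = (25.9·14 + 0.0768·306) / 25.98 = 14.86 mg/L.
39.1 L/s = 0.0391 m³/s.
After input B: C = (25.98·14.86 + 0.0391·226) / 26.02 = 15.18 mg/L.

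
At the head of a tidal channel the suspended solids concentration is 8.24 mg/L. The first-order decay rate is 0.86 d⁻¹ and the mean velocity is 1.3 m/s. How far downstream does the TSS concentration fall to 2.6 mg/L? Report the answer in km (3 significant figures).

151 km

From C = C₀·e^(−kt), t = ln(C₀/C)/k = ln(8.24/2.6)/0.86 = 1.153/0.86 = 1.341 d.
Distance = v·t = 1.3 m/s × 1.159e+05 s = 1.507e+05 m = 150.7 km.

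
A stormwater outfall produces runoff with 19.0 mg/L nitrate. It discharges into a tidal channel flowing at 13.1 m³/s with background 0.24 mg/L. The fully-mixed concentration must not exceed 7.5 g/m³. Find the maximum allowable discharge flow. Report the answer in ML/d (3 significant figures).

Mass balance at complete mixing: C_std·(Q_w + Q_r) = Q_w·C_e + Q_r·C_b.
Rearranging, Q_w = Q_r·(C_std − C_b)/(C_e − C_std) = 13.1·(7.5 − 0.24) / (19 − 7.5) = 8.27 m³/s.
= 714.5 ML/d.

715 ML/d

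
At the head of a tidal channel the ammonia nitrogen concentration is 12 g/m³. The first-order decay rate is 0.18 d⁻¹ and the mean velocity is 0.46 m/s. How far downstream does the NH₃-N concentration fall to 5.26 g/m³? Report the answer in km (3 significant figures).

182 km

From C = C₀·e^(−kt), t = ln(C₀/C)/k = ln(12/5.26)/0.18 = 0.8248/0.18 = 4.582 d.
Distance = v·t = 0.46 m/s × 3.959e+05 s = 1.821e+05 m = 182.1 km.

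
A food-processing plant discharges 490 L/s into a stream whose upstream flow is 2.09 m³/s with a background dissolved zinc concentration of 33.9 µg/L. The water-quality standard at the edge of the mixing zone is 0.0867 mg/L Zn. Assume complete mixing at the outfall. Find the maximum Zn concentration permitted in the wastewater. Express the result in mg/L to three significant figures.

0.312 mg/L

490 L/s = 0.49 m³/s.
33.9 µg/L = 0.0339 mg/L.
Mass balance: 0.0867·2.58 = 0.49·Cₑ + 2.09·0.0339.
Cₑ = (0.2237 − 0.07085) / 0.49 = 0.3119 mg/L.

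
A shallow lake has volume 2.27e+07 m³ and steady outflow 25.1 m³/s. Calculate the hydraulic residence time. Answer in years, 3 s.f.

Q = 25.1 m³/s × 3.156e+07 s/yr = 7.921e+08 m³/yr.
Hydraulic residence time τ = V/Q = 2.27e+07/7.921e+08 = 0.02866 yr.

0.0287 yr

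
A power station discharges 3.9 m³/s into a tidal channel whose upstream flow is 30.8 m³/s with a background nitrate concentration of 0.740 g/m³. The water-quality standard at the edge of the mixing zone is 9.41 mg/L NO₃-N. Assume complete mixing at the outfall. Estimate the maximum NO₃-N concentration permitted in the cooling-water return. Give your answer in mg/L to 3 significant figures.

77.9 mg/L

Mass balance: 9.41·34.7 = 3.9·Cₑ + 30.8·0.74.
Cₑ = (326.5 − 22.79) / 3.9 = 77.88 mg/L.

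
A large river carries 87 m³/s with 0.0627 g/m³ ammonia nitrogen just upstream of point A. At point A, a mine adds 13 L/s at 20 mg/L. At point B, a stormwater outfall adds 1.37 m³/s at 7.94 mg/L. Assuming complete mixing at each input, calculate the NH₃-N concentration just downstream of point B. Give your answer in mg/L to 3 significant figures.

13 L/s = 0.013 m³/s.
After input A: C = (87·0.0627 + 0.013·20) / 87.01 = 0.06568 mg/L.
After input B: C = (87.01·0.06568 + 1.37·7.94) / 88.38 = 0.1877 mg/L.

0.188 mg/L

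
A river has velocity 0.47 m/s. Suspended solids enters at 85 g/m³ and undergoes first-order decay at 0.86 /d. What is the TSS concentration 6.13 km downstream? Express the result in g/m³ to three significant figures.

74.7 g/m³

Travel time t = 6.13 km / 0.47 m/s = 6130/0.47 = 1.304e+04 s = 0.151 d.
First-order decay: C = 85·exp(−0.86·0.151) = 85·0.8783 = 74.65 g/m³.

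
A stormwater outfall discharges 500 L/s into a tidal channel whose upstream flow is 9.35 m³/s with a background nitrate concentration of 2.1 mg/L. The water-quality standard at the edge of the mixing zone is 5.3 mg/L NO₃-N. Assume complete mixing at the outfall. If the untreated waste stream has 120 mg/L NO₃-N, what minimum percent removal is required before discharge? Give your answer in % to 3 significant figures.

500 L/s = 0.5 m³/s.
Mass balance: 5.3·9.85 = 0.5·Cₑ + 9.35·2.1.
Cₑ = (52.2 − 19.64) / 0.5 = 65.14 mg/L.
Required removal = 1 − 65.14/120 = 45.72 %.

45.7 %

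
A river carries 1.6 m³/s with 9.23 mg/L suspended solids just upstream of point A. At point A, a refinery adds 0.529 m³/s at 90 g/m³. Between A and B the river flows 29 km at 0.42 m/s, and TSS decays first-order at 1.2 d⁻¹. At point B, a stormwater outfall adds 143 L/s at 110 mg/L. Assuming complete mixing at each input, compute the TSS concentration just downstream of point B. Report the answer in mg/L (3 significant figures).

After input A: C = (1.6·9.23 + 0.529·90) / 2.129 = 29.3 mg/L.
Over the 29 km reach to input B (t = 6.905e+04 s = 0.7992 d), decay gives C = 29.3·exp(−1.2·0.7992) = 11.23 mg/L.
143 L/s = 0.143 m³/s.
After input B: C = (2.129·11.23 + 0.143·110) / 2.272 = 17.45 mg/L.

17.4 mg/L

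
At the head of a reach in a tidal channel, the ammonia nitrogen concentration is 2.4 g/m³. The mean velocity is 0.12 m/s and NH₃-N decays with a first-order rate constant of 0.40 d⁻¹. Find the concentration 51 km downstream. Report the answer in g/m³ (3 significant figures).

0.336 g/m³

Travel time t = 51 km / 0.12 m/s = 5.1e+04/0.12 = 4.25e+05 s = 4.919 d.
First-order decay: C = 2.4·exp(−0.40·4.919) = 2.4·0.1398 = 0.3355 g/m³.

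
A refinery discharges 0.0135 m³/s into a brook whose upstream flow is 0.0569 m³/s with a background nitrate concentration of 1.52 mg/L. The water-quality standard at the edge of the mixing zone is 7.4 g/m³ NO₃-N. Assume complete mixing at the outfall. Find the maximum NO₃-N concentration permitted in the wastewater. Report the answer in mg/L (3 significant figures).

Mass balance: 7.4·0.0704 = 0.0135·Cₑ + 0.0569·1.52.
Cₑ = (0.521 − 0.08649) / 0.0135 = 32.18 mg/L.

32.2 mg/L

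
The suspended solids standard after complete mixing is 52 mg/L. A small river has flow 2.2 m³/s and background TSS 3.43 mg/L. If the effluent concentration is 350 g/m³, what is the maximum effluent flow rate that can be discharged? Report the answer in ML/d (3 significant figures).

31.0 ML/d

Mass balance at complete mixing: C_std·(Q_w + Q_r) = Q_w·C_e + Q_r·C_b.
Rearranging, Q_w = Q_r·(C_std − C_b)/(C_e − C_std) = 2.2·(52 − 3.43) / (350 − 52) = 0.3586 m³/s.
= 30.98 ML/d.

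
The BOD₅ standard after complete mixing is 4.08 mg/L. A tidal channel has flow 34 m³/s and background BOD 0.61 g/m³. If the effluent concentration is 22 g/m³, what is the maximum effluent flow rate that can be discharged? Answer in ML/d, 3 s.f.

569 ML/d

Mass balance at complete mixing: C_std·(Q_w + Q_r) = Q_w·C_e + Q_r·C_b.
Rearranging, Q_w = Q_r·(C_std − C_b)/(C_e − C_std) = 34·(4.08 − 0.61) / (22 − 4.08) = 6.584 m³/s.
= 568.8 ML/d.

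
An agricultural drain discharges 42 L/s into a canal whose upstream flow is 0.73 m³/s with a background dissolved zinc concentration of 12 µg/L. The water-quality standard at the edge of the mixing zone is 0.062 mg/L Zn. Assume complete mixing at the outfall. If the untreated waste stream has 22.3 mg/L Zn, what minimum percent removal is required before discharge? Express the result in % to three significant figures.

95.8 %

42 L/s = 0.042 m³/s.
12 µg/L = 0.012 mg/L.
Mass balance: 0.062·0.772 = 0.042·Cₑ + 0.73·0.012.
Cₑ = (0.04786 − 0.00876) / 0.042 = 0.931 mg/L.
Required removal = 1 − 0.931/22.3 = 95.82 %.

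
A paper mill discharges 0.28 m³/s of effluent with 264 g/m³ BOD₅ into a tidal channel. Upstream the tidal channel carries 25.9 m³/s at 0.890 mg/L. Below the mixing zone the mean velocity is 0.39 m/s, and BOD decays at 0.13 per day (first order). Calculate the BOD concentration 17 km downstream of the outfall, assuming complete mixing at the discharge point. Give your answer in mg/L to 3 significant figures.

3.47 mg/L

After complete mixing, C₀ = (0.28·264 + 25.9·0.89) / 26.18 = 3.704 mg/L.
Travel time t = 1.7e+04 m / 0.39 m/s = 4.359e+04 s = 0.5045 d.
C = 3.704·exp(−0.13·0.5045) = 3.704·0.9365 = 3.469 mg/L.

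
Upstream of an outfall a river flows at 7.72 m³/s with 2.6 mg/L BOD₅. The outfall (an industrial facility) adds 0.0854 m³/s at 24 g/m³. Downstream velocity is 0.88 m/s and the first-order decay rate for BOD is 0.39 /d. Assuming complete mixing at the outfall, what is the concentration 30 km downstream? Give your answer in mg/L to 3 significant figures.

After complete mixing, C₀ = (0.0854·24 + 7.72·2.6) / 7.805 = 2.834 mg/L.
Travel time t = 3e+04 m / 0.88 m/s = 3.409e+04 s = 0.3946 d.
C = 2.834·exp(−0.39·0.3946) = 2.834·0.8574 = 2.43 mg/L.

2.43 mg/L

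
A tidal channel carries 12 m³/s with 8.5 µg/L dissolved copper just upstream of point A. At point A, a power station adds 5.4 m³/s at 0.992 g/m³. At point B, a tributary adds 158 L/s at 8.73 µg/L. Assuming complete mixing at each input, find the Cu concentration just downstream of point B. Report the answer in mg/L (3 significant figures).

0.311 mg/L

8.5 µg/L = 0.0085 mg/L.
After input A: C = (12·0.0085 + 5.4·0.992) / 17.4 = 0.3137 mg/L.
158 L/s = 0.158 m³/s.
8.73 µg/L = 0.00873 mg/L.
After input B: C = (17.4·0.3137 + 0.158·0.00873) / 17.56 = 0.311 mg/L.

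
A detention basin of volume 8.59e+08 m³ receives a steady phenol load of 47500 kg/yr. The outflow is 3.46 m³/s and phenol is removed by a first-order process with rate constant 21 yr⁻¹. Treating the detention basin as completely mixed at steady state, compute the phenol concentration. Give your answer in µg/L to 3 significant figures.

Outflow Q = 3.46 m³/s × 3.156e+07 s/yr = 1.092e+08 m³/yr.
Steady-state CSTR mass balance: W = Q·C + k·V·C, so C = W/(Q + kV).
Q + kV = 1.092e+08 + 21·8.59e+08 = 1.815e+10 m³/yr.
C = 47500/1.815e+10 = 2.617e-06 kg/m³ = 0.002617 mg/L = 2.617 µg/L.

2.62 µg/L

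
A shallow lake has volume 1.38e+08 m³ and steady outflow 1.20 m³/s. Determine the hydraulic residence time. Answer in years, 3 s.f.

Q = 1.20 m³/s × 3.156e+07 s/yr = 3.787e+07 m³/yr.
Hydraulic residence time τ = V/Q = 1.38e+08/3.787e+07 = 3.644 yr.

3.64 yr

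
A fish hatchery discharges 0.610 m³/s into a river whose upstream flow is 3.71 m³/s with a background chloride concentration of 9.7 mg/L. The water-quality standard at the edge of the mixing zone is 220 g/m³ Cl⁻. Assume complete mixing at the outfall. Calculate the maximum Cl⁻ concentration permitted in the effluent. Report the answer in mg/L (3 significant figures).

1500 mg/L

Mass balance: 220·4.32 = 0.61·Cₑ + 3.71·9.7.
Cₑ = (950.4 − 35.99) / 0.61 = 1499 mg/L.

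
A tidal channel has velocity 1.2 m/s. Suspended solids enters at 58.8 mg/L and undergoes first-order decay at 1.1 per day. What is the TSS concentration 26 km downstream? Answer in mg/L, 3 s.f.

44.6 mg/L

Travel time t = 26 km / 1.2 m/s = 2.6e+04/1.2 = 2.167e+04 s = 0.2508 d.
First-order decay: C = 58.8·exp(−1.1·0.2508) = 58.8·0.7589 = 44.62 mg/L.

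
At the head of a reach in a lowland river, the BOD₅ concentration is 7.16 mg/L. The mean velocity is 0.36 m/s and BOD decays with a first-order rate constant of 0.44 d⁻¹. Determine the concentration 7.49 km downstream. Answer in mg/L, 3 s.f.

Travel time t = 7.49 km / 0.36 m/s = 7490/0.36 = 2.081e+04 s = 0.2408 d.
First-order decay: C = 7.16·exp(−0.44·0.2408) = 7.16·0.8995 = 6.44 mg/L.

6.44 mg/L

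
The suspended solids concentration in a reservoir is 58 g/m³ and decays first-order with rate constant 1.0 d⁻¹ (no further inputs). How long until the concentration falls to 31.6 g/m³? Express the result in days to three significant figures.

t = ln(C₀/C)/k = ln(58/31.6)/1.0 = 0.6073/1.0 = 0.6073 d.

0.607 d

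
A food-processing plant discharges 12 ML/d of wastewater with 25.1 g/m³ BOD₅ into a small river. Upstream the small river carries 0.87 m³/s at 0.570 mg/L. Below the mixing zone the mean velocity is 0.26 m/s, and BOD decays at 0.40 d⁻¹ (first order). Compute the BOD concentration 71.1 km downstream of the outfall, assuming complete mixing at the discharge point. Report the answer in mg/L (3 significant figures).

12 ML/d = 0.1389 m³/s.
After complete mixing, C₀ = (0.1389·25.1 + 0.87·0.57) / 1.009 = 3.947 mg/L.
Travel time t = 7.11e+04 m / 0.26 m/s = 2.735e+05 s = 3.165 d.
C = 3.947·exp(−0.40·3.165) = 3.947·0.2819 = 1.113 mg/L.

1.11 mg/L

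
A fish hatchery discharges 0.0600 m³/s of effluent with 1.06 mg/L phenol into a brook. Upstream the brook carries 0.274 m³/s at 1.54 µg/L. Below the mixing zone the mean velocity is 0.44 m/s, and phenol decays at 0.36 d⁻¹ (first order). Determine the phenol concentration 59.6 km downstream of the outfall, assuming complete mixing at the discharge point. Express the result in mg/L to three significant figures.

1.54 µg/L = 0.00154 mg/L.
After complete mixing, C₀ = (0.06·1.06 + 0.274·0.00154) / 0.334 = 0.1917 mg/L.
Travel time t = 5.96e+04 m / 0.44 m/s = 1.355e+05 s = 1.568 d.
C = 0.1917·exp(−0.36·1.568) = 0.1917·0.5687 = 0.109 mg/L.

0.109 mg/L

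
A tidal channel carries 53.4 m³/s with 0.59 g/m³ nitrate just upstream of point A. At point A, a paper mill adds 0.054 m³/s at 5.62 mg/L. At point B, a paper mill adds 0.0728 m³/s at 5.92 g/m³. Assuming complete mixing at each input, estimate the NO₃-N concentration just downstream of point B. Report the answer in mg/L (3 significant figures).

After input A: C = (53.4·0.59 + 0.054·5.62) / 53.45 = 0.5951 mg/L.
After input B: C = (53.45·0.5951 + 0.0728·5.92) / 53.53 = 0.6023 mg/L.

0.602 mg/L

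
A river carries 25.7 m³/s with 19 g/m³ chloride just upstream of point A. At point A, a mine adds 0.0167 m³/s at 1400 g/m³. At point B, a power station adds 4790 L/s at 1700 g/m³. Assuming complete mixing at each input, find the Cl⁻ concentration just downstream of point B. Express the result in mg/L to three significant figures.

284 mg/L

After input A: C = (25.7·19 + 0.0167·1400) / 25.72 = 19.9 mg/L.
4790 L/s = 4.79 m³/s.
After input B: C = (25.72·19.9 + 4.79·1700) / 30.51 = 283.7 mg/L.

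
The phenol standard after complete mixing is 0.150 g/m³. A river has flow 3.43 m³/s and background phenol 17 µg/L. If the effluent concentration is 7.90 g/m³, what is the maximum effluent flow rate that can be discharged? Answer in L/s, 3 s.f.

17 µg/L = 0.017 mg/L.
Mass balance at complete mixing: C_std·(Q_w + Q_r) = Q_w·C_e + Q_r·C_b.
Rearranging, Q_w = Q_r·(C_std − C_b)/(C_e − C_std) = 3.43·(0.15 − 0.017) / (7.9 − 0.15) = 0.05886 m³/s.
= 58.86 L/s.

58.9 L/s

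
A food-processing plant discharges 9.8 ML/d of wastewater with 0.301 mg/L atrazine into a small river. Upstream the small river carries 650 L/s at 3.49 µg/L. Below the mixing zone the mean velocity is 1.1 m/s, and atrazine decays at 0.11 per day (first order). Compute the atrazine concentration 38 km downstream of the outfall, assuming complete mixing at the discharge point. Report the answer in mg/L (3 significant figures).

0.0456 mg/L

9.8 ML/d = 0.1134 m³/s.
650 L/s = 0.65 m³/s.
3.49 µg/L = 0.00349 mg/L.
After complete mixing, C₀ = (0.1134·0.301 + 0.65·0.00349) / 0.7634 = 0.04769 mg/L.
Travel time t = 3.8e+04 m / 1.1 m/s = 3.455e+04 s = 0.3998 d.
C = 0.04769·exp(−0.11·0.3998) = 0.04769·0.957 = 0.04564 mg/L.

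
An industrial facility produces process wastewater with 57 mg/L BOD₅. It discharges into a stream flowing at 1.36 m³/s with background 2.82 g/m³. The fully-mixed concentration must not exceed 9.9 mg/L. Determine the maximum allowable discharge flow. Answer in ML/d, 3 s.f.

Mass balance at complete mixing: C_std·(Q_w + Q_r) = Q_w·C_e + Q_r·C_b.
Rearranging, Q_w = Q_r·(C_std − C_b)/(C_e − C_std) = 1.36·(9.9 − 2.82) / (57 − 9.9) = 0.2044 m³/s.
= 17.66 ML/d.

17.7 ML/d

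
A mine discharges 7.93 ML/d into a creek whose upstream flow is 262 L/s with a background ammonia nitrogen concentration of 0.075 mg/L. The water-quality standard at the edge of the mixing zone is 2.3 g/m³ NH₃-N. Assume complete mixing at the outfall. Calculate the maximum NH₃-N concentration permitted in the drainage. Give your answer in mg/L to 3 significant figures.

8.65 mg/L

7.93 ML/d = 0.09178 m³/s.
262 L/s = 0.262 m³/s.
Mass balance: 2.3·0.3538 = 0.09178·Cₑ + 0.262·0.075.
Cₑ = (0.8137 − 0.01965) / 0.09178 = 8.651 mg/L.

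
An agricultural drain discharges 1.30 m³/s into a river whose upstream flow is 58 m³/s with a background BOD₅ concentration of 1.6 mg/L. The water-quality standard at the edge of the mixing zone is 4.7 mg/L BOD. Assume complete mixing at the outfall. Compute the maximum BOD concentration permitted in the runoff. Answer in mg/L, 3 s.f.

143 mg/L

Mass balance: 4.7·59.3 = 1.3·Cₑ + 58·1.6.
Cₑ = (278.7 − 92.8) / 1.3 = 143 mg/L.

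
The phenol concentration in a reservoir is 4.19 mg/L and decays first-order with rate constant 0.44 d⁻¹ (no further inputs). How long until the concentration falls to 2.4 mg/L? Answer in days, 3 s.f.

t = ln(C₀/C)/k = ln(4.19/2.4)/0.44 = 0.5572/0.44 = 1.266 d.

1.27 d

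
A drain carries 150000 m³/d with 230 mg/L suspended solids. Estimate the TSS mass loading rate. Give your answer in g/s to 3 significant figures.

150000 m³/d = 1.736 m³/s.
Mass flux = Q·C = 1.736 m³/s × 230 g/m³ = 399.3 g/s.

399 g/s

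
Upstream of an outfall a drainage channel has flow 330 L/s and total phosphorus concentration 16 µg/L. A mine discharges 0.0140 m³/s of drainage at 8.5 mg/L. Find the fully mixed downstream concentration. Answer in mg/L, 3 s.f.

330 L/s = 0.33 m³/s.
16 µg/L = 0.016 mg/L.
By mass balance at complete mixing, C = (0.014·8.5 + 0.33·0.016) / (0.014 + 0.33) = 0.1243/0.344 = 0.3613 mg/L.

0.361 mg/L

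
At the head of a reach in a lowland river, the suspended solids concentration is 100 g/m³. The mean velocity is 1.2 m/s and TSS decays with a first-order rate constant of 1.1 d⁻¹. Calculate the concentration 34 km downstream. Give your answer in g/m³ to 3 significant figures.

Travel time t = 34 km / 1.2 m/s = 3.4e+04/1.2 = 2.833e+04 s = 0.3279 d.
First-order decay: C = 100·exp(−1.1·0.3279) = 100·0.6972 = 69.72 g/m³.

69.7 g/m³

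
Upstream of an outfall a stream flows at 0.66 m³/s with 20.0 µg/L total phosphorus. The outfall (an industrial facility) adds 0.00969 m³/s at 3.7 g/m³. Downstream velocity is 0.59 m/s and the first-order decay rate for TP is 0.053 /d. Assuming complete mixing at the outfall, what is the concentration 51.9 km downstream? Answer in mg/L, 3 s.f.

20.0 µg/L = 0.02 mg/L.
After complete mixing, C₀ = (0.00969·3.7 + 0.66·0.02) / 0.6697 = 0.07325 mg/L.
Travel time t = 5.19e+04 m / 0.59 m/s = 8.797e+04 s = 1.018 d.
C = 0.07325·exp(−0.053·1.018) = 0.07325·0.9475 = 0.0694 mg/L.

0.0694 mg/L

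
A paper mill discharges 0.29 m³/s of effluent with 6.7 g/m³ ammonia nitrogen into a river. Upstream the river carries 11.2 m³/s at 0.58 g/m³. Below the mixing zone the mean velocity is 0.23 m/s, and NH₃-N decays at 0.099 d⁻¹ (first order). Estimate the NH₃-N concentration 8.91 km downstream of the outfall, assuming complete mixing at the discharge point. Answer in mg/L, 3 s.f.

After complete mixing, C₀ = (0.29·6.7 + 11.2·0.58) / 11.49 = 0.7345 mg/L.
Travel time t = 8910 m / 0.23 m/s = 3.874e+04 s = 0.4484 d.
C = 0.7345·exp(−0.099·0.4484) = 0.7345·0.9566 = 0.7026 mg/L.

0.703 mg/L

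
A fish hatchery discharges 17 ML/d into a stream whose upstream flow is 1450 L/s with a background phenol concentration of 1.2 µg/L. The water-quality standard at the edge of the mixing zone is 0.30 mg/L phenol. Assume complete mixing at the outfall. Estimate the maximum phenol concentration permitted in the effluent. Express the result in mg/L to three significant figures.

2.50 mg/L

17 ML/d = 0.1968 m³/s.
1450 L/s = 1.45 m³/s.
1.2 µg/L = 0.0012 mg/L.
Mass balance: 0.3·1.647 = 0.1968·Cₑ + 1.45·0.0012.
Cₑ = (0.494 − 0.00174) / 0.1968 = 2.502 mg/L.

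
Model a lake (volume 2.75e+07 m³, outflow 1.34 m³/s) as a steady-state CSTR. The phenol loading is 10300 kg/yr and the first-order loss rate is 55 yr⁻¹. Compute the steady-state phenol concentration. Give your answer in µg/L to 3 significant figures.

6.62 µg/L

Outflow Q = 1.34 m³/s × 3.156e+07 s/yr = 4.229e+07 m³/yr.
Steady-state CSTR mass balance: W = Q·C + k·V·C, so C = W/(Q + kV).
Q + kV = 4.229e+07 + 55·2.75e+07 = 1.555e+09 m³/yr.
C = 10300/1.555e+09 = 6.625e-06 kg/m³ = 0.006625 mg/L = 6.625 µg/L.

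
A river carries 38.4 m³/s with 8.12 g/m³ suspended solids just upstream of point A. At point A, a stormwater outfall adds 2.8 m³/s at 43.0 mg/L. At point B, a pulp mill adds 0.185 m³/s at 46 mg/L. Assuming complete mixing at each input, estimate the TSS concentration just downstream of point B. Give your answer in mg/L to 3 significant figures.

After input A: C = (38.4·8.12 + 2.8·43) / 41.2 = 10.49 mg/L.
After input B: C = (41.2·10.49 + 0.185·46) / 41.38 = 10.65 mg/L.

10.6 mg/L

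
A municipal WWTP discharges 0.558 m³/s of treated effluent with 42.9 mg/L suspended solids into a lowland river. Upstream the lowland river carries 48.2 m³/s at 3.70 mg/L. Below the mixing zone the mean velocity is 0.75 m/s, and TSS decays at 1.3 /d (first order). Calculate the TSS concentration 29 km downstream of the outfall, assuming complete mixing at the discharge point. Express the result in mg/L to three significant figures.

2.32 mg/L

After complete mixing, C₀ = (0.558·42.9 + 48.2·3.7) / 48.76 = 4.149 mg/L.
Travel time t = 2.9e+04 m / 0.75 m/s = 3.867e+04 s = 0.4475 d.
C = 4.149·exp(−1.3·0.4475) = 4.149·0.5589 = 2.319 mg/L.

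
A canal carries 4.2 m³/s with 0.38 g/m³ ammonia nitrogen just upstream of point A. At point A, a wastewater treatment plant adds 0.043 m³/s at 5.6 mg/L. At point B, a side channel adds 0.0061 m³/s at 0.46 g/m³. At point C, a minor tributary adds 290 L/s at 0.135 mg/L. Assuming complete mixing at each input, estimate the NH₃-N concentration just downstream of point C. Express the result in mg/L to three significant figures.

After input A: C = (4.2·0.38 + 0.043·5.6) / 4.243 = 0.4329 mg/L.
After input B: C = (4.243·0.4329 + 0.0061·0.46) / 4.249 = 0.4329 mg/L.
290 L/s = 0.29 m³/s.
After input C: C = (4.249·0.4329 + 0.29·0.135) / 4.539 = 0.4139 mg/L.

0.414 mg/L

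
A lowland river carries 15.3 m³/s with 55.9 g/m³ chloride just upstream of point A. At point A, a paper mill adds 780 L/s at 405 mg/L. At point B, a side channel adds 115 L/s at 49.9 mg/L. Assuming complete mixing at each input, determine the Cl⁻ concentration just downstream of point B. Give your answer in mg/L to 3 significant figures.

72.7 mg/L

780 L/s = 0.78 m³/s.
After input A: C = (15.3·55.9 + 0.78·405) / 16.08 = 72.83 mg/L.
115 L/s = 0.115 m³/s.
After input B: C = (16.08·72.83 + 0.115·49.9) / 16.2 = 72.67 mg/L.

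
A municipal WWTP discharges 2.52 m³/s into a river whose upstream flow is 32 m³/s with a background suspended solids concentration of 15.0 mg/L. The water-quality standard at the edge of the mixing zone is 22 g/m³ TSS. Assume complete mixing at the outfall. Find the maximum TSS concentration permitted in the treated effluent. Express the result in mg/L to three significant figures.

Mass balance: 22·34.52 = 2.52·Cₑ + 32·15.
Cₑ = (759.4 − 480) / 2.52 = 110.9 mg/L.

111 mg/L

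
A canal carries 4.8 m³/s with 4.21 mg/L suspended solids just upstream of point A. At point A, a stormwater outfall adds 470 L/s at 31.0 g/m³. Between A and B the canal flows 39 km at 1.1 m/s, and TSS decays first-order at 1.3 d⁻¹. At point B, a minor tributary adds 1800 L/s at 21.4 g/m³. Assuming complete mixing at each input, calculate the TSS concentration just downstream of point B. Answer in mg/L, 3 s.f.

470 L/s = 0.47 m³/s.
After input A: C = (4.8·4.21 + 0.47·31) / 5.27 = 6.599 mg/L.
Over the 39 km reach to input B (t = 3.545e+04 s = 0.4104 d), decay gives C = 6.599·exp(−1.3·0.4104) = 3.871 mg/L.
1800 L/s = 1.8 m³/s.
After input B: C = (5.27·3.871 + 1.8·21.4) / 7.07 = 8.334 mg/L.

8.33 mg/L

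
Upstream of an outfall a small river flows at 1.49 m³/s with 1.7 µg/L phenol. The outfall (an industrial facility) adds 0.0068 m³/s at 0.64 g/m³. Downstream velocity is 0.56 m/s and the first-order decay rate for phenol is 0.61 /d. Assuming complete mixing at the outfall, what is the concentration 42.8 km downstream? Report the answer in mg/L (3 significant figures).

0.00268 mg/L

1.7 µg/L = 0.0017 mg/L.
After complete mixing, C₀ = (0.0068·0.64 + 1.49·0.0017) / 1.497 = 0.0046 mg/L.
Travel time t = 4.28e+04 m / 0.56 m/s = 7.643e+04 s = 0.8846 d.
C = 0.0046·exp(−0.61·0.8846) = 0.0046·0.583 = 0.002682 mg/L.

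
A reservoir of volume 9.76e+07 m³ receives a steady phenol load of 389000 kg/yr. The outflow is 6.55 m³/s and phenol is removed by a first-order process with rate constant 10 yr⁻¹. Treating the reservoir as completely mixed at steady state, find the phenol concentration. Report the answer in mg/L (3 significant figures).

Outflow Q = 6.55 m³/s × 3.156e+07 s/yr = 2.067e+08 m³/yr.
Steady-state CSTR mass balance: W = Q·C + k·V·C, so C = W/(Q + kV).
Q + kV = 2.067e+08 + 10·9.76e+07 = 1.183e+09 m³/yr.
C = 389000/1.183e+09 = 0.0003289 kg/m³ = 0.3289 mg/L.

0.329 mg/L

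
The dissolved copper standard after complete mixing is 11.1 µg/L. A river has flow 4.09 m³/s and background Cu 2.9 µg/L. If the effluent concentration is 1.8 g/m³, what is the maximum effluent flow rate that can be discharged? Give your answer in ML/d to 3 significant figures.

1.62 ML/d

2.9 µg/L = 0.0029 mg/L.
11.1 µg/L = 0.0111 mg/L.
Mass balance at complete mixing: C_std·(Q_w + Q_r) = Q_w·C_e + Q_r·C_b.
Rearranging, Q_w = Q_r·(C_std − C_b)/(C_e − C_std) = 4.09·(0.0111 − 0.0029) / (1.8 − 0.0111) = 0.01875 m³/s.
= 1.62 ML/d.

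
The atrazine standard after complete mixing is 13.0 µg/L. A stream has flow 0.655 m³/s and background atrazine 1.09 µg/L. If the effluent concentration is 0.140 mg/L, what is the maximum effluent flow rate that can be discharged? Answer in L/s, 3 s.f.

1.09 µg/L = 0.00109 mg/L.
13.0 µg/L = 0.013 mg/L.
Mass balance at complete mixing: C_std·(Q_w + Q_r) = Q_w·C_e + Q_r·C_b.
Rearranging, Q_w = Q_r·(C_std − C_b)/(C_e − C_std) = 0.655·(0.013 − 0.00109) / (0.14 − 0.013) = 0.06143 m³/s.
= 61.43 L/s.

61.4 L/s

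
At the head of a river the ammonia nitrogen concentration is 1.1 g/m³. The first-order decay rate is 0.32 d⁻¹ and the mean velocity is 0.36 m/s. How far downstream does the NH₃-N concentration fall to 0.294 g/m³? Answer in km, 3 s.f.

From C = C₀·e^(−kt), t = ln(C₀/C)/k = ln(1.1/0.294)/0.32 = 1.319/0.32 = 4.123 d.
Distance = v·t = 0.36 m/s × 3.563e+05 s = 1.283e+05 m = 128.3 km.

128 km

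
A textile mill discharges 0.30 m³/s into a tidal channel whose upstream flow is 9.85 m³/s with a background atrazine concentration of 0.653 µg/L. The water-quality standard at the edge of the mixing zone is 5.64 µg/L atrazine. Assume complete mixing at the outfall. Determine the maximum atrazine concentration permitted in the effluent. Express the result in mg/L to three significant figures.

0.653 µg/L = 0.000653 mg/L.
5.64 µg/L = 0.00564 mg/L.
Mass balance: 0.00564·10.15 = 0.3·Cₑ + 9.85·0.000653.
Cₑ = (0.05725 − 0.006432) / 0.3 = 0.1694 mg/L.

0.169 mg/L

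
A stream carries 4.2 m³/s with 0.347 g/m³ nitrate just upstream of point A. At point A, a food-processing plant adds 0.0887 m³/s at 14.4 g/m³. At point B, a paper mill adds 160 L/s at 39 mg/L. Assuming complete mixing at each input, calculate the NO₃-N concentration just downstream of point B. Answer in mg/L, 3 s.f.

2.02 mg/L

After input A: C = (4.2·0.347 + 0.0887·14.4) / 4.289 = 0.6376 mg/L.
160 L/s = 0.16 m³/s.
After input B: C = (4.289·0.6376 + 0.16·39) / 4.449 = 2.017 mg/L.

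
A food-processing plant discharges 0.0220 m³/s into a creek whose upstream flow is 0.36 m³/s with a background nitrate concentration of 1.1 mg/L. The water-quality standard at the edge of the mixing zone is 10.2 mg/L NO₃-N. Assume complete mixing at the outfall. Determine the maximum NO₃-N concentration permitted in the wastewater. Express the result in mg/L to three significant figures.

Mass balance: 10.2·0.382 = 0.022·Cₑ + 0.36·1.1.
Cₑ = (3.896 − 0.396) / 0.022 = 159.1 mg/L.

159 mg/L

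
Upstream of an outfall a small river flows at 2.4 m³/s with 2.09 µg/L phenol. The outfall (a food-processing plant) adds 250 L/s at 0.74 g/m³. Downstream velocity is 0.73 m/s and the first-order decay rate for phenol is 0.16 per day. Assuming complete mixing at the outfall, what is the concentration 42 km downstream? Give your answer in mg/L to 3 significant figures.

250 L/s = 0.25 m³/s.
2.09 µg/L = 0.00209 mg/L.
After complete mixing, C₀ = (0.25·0.74 + 2.4·0.00209) / 2.65 = 0.0717 mg/L.
Travel time t = 4.2e+04 m / 0.73 m/s = 5.753e+04 s = 0.6659 d.
C = 0.0717·exp(−0.16·0.6659) = 0.0717·0.8989 = 0.06446 mg/L.

0.0645 mg/L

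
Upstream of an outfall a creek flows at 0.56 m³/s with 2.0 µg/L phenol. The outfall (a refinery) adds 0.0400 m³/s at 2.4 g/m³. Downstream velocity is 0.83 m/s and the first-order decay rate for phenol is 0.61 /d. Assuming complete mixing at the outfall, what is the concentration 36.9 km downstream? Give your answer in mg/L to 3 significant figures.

0.118 mg/L

2.0 µg/L = 0.002 mg/L.
After complete mixing, C₀ = (0.04·2.4 + 0.56·0.002) / 0.6 = 0.1619 mg/L.
Travel time t = 3.69e+04 m / 0.83 m/s = 4.446e+04 s = 0.5146 d.
C = 0.1619·exp(−0.61·0.5146) = 0.1619·0.7306 = 0.1183 mg/L.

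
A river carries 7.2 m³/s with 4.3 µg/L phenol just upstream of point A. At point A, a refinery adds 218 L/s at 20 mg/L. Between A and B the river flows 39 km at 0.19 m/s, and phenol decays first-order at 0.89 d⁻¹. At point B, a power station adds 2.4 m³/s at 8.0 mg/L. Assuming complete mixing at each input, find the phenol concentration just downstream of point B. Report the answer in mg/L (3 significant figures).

2.01 mg/L

4.3 µg/L = 0.0043 mg/L.
218 L/s = 0.218 m³/s.
After input A: C = (7.2·0.0043 + 0.218·20) / 7.418 = 0.5919 mg/L.
Over the 39 km reach to input B (t = 2.053e+05 s = 2.376 d), decay gives C = 0.5919·exp(−0.89·2.376) = 0.07145 mg/L.
After input B: C = (7.418·0.07145 + 2.4·8) / 9.818 = 2.01 mg/L.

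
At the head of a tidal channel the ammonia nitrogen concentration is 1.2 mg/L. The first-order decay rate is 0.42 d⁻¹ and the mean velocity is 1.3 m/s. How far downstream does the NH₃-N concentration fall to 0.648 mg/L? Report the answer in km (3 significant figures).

165 km

From C = C₀·e^(−kt), t = ln(C₀/C)/k = ln(1.2/0.648)/0.42 = 0.6162/0.42 = 1.467 d.
Distance = v·t = 1.3 m/s × 1.268e+05 s = 1.648e+05 m = 164.8 km.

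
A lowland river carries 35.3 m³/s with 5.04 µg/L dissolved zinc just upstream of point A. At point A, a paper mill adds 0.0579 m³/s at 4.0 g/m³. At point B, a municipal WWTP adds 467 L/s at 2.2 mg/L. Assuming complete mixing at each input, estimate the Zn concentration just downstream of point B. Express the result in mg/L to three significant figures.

5.04 µg/L = 0.00504 mg/L.
After input A: C = (35.3·0.00504 + 0.0579·4) / 35.36 = 0.01158 mg/L.
467 L/s = 0.467 m³/s.
After input B: C = (35.36·0.01158 + 0.467·2.2) / 35.82 = 0.04011 mg/L.

0.0401 mg/L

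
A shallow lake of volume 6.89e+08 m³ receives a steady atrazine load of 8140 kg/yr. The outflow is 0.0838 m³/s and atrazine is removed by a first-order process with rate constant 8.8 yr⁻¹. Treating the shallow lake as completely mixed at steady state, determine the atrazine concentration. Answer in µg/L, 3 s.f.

Outflow Q = 0.0838 m³/s × 3.156e+07 s/yr = 2.645e+06 m³/yr.
Steady-state CSTR mass balance: W = Q·C + k·V·C, so C = W/(Q + kV).
Q + kV = 2.645e+06 + 8.8·6.89e+08 = 6.066e+09 m³/yr.
C = 8140/6.066e+09 = 1.342e-06 kg/m³ = 0.001342 mg/L = 1.342 µg/L.

1.34 µg/L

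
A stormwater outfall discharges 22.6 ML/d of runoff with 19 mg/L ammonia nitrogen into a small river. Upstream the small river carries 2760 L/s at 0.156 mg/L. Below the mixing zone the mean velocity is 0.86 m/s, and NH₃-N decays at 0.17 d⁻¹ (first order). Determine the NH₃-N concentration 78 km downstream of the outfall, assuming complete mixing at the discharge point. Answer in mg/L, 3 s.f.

1.50 mg/L

22.6 ML/d = 0.2616 m³/s.
2760 L/s = 2.76 m³/s.
After complete mixing, C₀ = (0.2616·19 + 2.76·0.156) / 3.022 = 1.787 mg/L.
Travel time t = 7.8e+04 m / 0.86 m/s = 9.07e+04 s = 1.05 d.
C = 1.787·exp(−0.17·1.05) = 1.787·0.8366 = 1.495 mg/L.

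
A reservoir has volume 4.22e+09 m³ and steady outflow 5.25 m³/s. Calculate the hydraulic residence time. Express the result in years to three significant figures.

Q = 5.25 m³/s × 3.156e+07 s/yr = 1.657e+08 m³/yr.
Hydraulic residence time τ = V/Q = 4.22e+09/1.657e+08 = 25.47 yr.

25.5 yr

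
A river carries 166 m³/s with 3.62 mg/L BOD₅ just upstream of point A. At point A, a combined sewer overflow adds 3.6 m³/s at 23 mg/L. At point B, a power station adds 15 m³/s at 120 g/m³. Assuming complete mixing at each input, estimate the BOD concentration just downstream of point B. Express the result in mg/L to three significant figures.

After input A: C = (166·3.62 + 3.6·23) / 169.6 = 4.031 mg/L.
After input B: C = (169.6·4.031 + 15·120) / 184.6 = 13.45 mg/L.

13.5 mg/L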